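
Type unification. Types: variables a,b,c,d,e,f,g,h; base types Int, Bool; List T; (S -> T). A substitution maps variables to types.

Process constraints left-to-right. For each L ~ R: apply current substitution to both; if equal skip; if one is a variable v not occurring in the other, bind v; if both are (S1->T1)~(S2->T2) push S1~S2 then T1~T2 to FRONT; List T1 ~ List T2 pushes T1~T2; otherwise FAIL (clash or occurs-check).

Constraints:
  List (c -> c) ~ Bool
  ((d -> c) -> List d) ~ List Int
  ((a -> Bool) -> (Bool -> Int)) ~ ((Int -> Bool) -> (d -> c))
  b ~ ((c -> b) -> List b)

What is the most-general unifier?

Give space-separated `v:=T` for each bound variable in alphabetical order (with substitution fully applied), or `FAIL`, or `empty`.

Answer: FAIL

Derivation:
step 1: unify List (c -> c) ~ Bool  [subst: {-} | 3 pending]
  clash: List (c -> c) vs Bool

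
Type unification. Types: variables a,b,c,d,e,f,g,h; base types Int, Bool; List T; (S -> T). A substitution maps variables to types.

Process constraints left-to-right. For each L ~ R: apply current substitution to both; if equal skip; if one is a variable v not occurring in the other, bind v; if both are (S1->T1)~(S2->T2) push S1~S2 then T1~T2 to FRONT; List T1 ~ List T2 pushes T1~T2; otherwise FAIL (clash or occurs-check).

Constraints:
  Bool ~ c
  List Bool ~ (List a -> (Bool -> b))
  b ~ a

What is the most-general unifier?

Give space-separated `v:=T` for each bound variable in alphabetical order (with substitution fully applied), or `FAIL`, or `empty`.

Answer: FAIL

Derivation:
step 1: unify Bool ~ c  [subst: {-} | 2 pending]
  bind c := Bool
step 2: unify List Bool ~ (List a -> (Bool -> b))  [subst: {c:=Bool} | 1 pending]
  clash: List Bool vs (List a -> (Bool -> b))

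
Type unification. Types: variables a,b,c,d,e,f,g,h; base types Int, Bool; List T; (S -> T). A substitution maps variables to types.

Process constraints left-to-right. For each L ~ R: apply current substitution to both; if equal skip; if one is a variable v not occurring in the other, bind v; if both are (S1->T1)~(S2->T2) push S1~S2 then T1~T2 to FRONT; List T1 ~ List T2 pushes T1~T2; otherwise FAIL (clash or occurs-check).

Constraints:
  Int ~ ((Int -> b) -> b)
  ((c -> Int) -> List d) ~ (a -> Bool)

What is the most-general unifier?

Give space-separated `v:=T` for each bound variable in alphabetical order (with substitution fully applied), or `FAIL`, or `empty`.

Answer: FAIL

Derivation:
step 1: unify Int ~ ((Int -> b) -> b)  [subst: {-} | 1 pending]
  clash: Int vs ((Int -> b) -> b)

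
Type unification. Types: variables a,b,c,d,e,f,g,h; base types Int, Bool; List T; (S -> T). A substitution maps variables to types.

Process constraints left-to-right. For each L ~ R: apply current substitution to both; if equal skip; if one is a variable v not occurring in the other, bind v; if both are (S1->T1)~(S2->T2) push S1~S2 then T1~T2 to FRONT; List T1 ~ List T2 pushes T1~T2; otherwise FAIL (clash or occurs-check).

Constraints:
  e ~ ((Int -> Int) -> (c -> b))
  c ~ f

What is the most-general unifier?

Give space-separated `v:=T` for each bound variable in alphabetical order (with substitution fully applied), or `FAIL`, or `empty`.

Answer: c:=f e:=((Int -> Int) -> (f -> b))

Derivation:
step 1: unify e ~ ((Int -> Int) -> (c -> b))  [subst: {-} | 1 pending]
  bind e := ((Int -> Int) -> (c -> b))
step 2: unify c ~ f  [subst: {e:=((Int -> Int) -> (c -> b))} | 0 pending]
  bind c := f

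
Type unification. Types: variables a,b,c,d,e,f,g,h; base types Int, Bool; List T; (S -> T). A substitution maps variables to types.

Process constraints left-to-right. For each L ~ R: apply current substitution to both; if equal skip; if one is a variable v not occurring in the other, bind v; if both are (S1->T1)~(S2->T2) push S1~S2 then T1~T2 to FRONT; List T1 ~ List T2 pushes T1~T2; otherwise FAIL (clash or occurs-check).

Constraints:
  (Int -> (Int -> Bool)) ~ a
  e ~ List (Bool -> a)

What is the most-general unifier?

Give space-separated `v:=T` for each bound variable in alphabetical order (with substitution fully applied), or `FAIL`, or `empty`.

Answer: a:=(Int -> (Int -> Bool)) e:=List (Bool -> (Int -> (Int -> Bool)))

Derivation:
step 1: unify (Int -> (Int -> Bool)) ~ a  [subst: {-} | 1 pending]
  bind a := (Int -> (Int -> Bool))
step 2: unify e ~ List (Bool -> (Int -> (Int -> Bool)))  [subst: {a:=(Int -> (Int -> Bool))} | 0 pending]
  bind e := List (Bool -> (Int -> (Int -> Bool)))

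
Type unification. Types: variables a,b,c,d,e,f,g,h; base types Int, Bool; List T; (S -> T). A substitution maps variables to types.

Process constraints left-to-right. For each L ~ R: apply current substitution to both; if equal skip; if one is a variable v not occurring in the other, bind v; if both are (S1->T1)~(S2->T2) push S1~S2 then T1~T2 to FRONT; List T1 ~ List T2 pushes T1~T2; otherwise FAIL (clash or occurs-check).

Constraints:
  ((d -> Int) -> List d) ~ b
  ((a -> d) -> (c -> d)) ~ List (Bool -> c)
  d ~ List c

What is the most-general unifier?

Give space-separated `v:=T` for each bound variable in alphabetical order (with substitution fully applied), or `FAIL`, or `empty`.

Answer: FAIL

Derivation:
step 1: unify ((d -> Int) -> List d) ~ b  [subst: {-} | 2 pending]
  bind b := ((d -> Int) -> List d)
step 2: unify ((a -> d) -> (c -> d)) ~ List (Bool -> c)  [subst: {b:=((d -> Int) -> List d)} | 1 pending]
  clash: ((a -> d) -> (c -> d)) vs List (Bool -> c)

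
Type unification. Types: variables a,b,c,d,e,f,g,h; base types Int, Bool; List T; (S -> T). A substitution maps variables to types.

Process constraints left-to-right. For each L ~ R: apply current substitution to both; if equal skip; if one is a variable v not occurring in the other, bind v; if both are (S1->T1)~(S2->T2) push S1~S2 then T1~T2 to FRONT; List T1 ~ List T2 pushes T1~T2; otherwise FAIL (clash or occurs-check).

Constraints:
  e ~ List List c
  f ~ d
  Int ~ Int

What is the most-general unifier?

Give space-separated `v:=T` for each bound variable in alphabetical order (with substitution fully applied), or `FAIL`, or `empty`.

step 1: unify e ~ List List c  [subst: {-} | 2 pending]
  bind e := List List c
step 2: unify f ~ d  [subst: {e:=List List c} | 1 pending]
  bind f := d
step 3: unify Int ~ Int  [subst: {e:=List List c, f:=d} | 0 pending]
  -> identical, skip

Answer: e:=List List c f:=d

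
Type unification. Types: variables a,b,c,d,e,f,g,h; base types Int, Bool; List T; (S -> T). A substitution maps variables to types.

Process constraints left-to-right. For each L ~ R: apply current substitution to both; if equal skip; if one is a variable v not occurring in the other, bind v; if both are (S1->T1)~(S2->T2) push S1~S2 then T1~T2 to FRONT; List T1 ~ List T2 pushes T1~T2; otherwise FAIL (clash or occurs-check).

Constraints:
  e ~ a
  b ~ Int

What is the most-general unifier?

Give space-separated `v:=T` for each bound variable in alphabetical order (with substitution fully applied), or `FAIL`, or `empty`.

step 1: unify e ~ a  [subst: {-} | 1 pending]
  bind e := a
step 2: unify b ~ Int  [subst: {e:=a} | 0 pending]
  bind b := Int

Answer: b:=Int e:=a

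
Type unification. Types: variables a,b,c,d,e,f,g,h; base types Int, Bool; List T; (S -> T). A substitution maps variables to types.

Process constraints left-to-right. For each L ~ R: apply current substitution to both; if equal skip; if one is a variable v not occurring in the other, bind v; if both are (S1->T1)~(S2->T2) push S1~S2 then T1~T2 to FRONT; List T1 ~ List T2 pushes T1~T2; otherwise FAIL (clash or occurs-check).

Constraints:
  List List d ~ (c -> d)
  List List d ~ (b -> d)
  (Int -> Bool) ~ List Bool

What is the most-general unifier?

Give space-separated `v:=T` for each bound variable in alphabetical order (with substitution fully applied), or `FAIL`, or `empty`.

Answer: FAIL

Derivation:
step 1: unify List List d ~ (c -> d)  [subst: {-} | 2 pending]
  clash: List List d vs (c -> d)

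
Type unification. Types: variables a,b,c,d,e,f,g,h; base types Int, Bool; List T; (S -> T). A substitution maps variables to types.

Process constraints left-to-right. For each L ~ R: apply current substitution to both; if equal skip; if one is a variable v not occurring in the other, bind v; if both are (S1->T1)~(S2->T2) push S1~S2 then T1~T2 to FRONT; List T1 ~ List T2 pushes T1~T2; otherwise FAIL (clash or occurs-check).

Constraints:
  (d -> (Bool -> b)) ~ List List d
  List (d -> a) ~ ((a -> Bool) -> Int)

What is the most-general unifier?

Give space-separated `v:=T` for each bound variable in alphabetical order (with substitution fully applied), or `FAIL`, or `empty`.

step 1: unify (d -> (Bool -> b)) ~ List List d  [subst: {-} | 1 pending]
  clash: (d -> (Bool -> b)) vs List List d

Answer: FAIL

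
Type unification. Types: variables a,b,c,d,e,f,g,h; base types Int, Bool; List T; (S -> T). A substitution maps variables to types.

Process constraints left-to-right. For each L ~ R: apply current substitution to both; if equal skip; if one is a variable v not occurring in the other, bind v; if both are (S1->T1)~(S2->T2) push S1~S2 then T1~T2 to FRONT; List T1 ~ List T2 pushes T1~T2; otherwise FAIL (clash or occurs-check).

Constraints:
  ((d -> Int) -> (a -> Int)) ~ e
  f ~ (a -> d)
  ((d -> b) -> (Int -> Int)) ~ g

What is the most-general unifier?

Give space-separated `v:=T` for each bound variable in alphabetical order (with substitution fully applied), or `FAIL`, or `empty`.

step 1: unify ((d -> Int) -> (a -> Int)) ~ e  [subst: {-} | 2 pending]
  bind e := ((d -> Int) -> (a -> Int))
step 2: unify f ~ (a -> d)  [subst: {e:=((d -> Int) -> (a -> Int))} | 1 pending]
  bind f := (a -> d)
step 3: unify ((d -> b) -> (Int -> Int)) ~ g  [subst: {e:=((d -> Int) -> (a -> Int)), f:=(a -> d)} | 0 pending]
  bind g := ((d -> b) -> (Int -> Int))

Answer: e:=((d -> Int) -> (a -> Int)) f:=(a -> d) g:=((d -> b) -> (Int -> Int))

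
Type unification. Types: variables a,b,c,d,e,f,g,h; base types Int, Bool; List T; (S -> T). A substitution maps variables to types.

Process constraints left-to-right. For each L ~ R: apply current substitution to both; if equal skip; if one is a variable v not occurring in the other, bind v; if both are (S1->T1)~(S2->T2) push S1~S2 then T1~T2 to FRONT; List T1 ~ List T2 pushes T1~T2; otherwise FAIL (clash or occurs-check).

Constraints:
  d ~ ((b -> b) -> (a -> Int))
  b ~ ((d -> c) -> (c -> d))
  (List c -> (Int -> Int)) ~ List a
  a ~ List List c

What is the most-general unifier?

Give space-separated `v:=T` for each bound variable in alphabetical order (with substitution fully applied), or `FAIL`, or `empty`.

Answer: FAIL

Derivation:
step 1: unify d ~ ((b -> b) -> (a -> Int))  [subst: {-} | 3 pending]
  bind d := ((b -> b) -> (a -> Int))
step 2: unify b ~ ((((b -> b) -> (a -> Int)) -> c) -> (c -> ((b -> b) -> (a -> Int))))  [subst: {d:=((b -> b) -> (a -> Int))} | 2 pending]
  occurs-check fail: b in ((((b -> b) -> (a -> Int)) -> c) -> (c -> ((b -> b) -> (a -> Int))))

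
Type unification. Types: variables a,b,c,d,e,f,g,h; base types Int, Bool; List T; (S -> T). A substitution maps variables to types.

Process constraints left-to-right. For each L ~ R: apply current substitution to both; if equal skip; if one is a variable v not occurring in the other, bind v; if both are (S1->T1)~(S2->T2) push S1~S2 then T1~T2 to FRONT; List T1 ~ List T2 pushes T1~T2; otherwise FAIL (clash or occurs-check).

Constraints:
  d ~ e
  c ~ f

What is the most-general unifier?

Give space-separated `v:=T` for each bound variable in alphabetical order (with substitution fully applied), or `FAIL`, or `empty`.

Answer: c:=f d:=e

Derivation:
step 1: unify d ~ e  [subst: {-} | 1 pending]
  bind d := e
step 2: unify c ~ f  [subst: {d:=e} | 0 pending]
  bind c := f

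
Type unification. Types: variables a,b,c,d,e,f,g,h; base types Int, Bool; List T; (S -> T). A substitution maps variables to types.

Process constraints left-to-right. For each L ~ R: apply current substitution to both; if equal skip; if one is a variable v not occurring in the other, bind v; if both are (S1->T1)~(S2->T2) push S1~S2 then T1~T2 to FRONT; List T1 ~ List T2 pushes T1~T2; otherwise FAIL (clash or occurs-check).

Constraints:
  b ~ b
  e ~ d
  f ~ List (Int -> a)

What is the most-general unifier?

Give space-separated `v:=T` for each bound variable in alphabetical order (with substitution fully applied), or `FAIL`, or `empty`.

step 1: unify b ~ b  [subst: {-} | 2 pending]
  -> identical, skip
step 2: unify e ~ d  [subst: {-} | 1 pending]
  bind e := d
step 3: unify f ~ List (Int -> a)  [subst: {e:=d} | 0 pending]
  bind f := List (Int -> a)

Answer: e:=d f:=List (Int -> a)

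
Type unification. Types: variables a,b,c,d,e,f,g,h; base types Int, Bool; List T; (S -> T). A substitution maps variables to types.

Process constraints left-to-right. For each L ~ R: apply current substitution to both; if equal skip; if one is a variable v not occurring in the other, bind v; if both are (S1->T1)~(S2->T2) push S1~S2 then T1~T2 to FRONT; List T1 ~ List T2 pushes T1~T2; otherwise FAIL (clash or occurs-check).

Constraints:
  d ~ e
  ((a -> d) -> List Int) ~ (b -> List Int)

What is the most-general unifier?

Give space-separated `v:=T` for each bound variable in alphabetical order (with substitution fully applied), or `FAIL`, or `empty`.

step 1: unify d ~ e  [subst: {-} | 1 pending]
  bind d := e
step 2: unify ((a -> e) -> List Int) ~ (b -> List Int)  [subst: {d:=e} | 0 pending]
  -> decompose arrow: push (a -> e)~b, List Int~List Int
step 3: unify (a -> e) ~ b  [subst: {d:=e} | 1 pending]
  bind b := (a -> e)
step 4: unify List Int ~ List Int  [subst: {d:=e, b:=(a -> e)} | 0 pending]
  -> identical, skip

Answer: b:=(a -> e) d:=e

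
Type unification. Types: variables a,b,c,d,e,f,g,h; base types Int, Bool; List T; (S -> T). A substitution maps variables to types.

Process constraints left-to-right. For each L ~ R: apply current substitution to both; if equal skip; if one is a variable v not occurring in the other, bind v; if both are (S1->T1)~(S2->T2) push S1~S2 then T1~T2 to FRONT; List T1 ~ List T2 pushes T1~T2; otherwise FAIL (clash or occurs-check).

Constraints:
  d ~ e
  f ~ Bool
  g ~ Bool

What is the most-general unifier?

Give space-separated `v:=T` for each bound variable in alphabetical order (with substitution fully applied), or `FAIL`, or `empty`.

step 1: unify d ~ e  [subst: {-} | 2 pending]
  bind d := e
step 2: unify f ~ Bool  [subst: {d:=e} | 1 pending]
  bind f := Bool
step 3: unify g ~ Bool  [subst: {d:=e, f:=Bool} | 0 pending]
  bind g := Bool

Answer: d:=e f:=Bool g:=Bool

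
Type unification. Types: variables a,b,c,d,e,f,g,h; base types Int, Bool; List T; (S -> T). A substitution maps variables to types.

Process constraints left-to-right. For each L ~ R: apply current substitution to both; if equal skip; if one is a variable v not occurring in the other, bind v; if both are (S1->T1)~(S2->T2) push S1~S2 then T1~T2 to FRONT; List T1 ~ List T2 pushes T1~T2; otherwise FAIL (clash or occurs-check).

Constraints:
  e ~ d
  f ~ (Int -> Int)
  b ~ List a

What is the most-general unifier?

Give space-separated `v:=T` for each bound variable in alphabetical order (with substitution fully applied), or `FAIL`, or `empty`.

step 1: unify e ~ d  [subst: {-} | 2 pending]
  bind e := d
step 2: unify f ~ (Int -> Int)  [subst: {e:=d} | 1 pending]
  bind f := (Int -> Int)
step 3: unify b ~ List a  [subst: {e:=d, f:=(Int -> Int)} | 0 pending]
  bind b := List a

Answer: b:=List a e:=d f:=(Int -> Int)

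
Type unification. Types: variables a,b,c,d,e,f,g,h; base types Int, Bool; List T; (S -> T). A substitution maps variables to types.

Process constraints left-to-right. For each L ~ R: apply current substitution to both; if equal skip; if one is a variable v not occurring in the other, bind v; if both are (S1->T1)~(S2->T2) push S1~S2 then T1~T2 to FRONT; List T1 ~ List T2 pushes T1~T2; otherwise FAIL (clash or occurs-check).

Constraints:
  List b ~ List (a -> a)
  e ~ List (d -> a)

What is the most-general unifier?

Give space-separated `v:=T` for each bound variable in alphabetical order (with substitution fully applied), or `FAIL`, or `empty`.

step 1: unify List b ~ List (a -> a)  [subst: {-} | 1 pending]
  -> decompose List: push b~(a -> a)
step 2: unify b ~ (a -> a)  [subst: {-} | 1 pending]
  bind b := (a -> a)
step 3: unify e ~ List (d -> a)  [subst: {b:=(a -> a)} | 0 pending]
  bind e := List (d -> a)

Answer: b:=(a -> a) e:=List (d -> a)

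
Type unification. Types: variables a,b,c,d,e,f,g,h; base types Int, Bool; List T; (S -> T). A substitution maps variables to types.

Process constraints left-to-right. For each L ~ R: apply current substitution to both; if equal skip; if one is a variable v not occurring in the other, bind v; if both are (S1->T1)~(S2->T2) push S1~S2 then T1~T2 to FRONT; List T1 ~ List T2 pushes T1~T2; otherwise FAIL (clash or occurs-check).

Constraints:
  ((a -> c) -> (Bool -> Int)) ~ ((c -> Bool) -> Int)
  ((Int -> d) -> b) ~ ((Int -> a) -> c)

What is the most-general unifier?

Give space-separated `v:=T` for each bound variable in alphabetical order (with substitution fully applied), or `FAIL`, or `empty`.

step 1: unify ((a -> c) -> (Bool -> Int)) ~ ((c -> Bool) -> Int)  [subst: {-} | 1 pending]
  -> decompose arrow: push (a -> c)~(c -> Bool), (Bool -> Int)~Int
step 2: unify (a -> c) ~ (c -> Bool)  [subst: {-} | 2 pending]
  -> decompose arrow: push a~c, c~Bool
step 3: unify a ~ c  [subst: {-} | 3 pending]
  bind a := c
step 4: unify c ~ Bool  [subst: {a:=c} | 2 pending]
  bind c := Bool
step 5: unify (Bool -> Int) ~ Int  [subst: {a:=c, c:=Bool} | 1 pending]
  clash: (Bool -> Int) vs Int

Answer: FAIL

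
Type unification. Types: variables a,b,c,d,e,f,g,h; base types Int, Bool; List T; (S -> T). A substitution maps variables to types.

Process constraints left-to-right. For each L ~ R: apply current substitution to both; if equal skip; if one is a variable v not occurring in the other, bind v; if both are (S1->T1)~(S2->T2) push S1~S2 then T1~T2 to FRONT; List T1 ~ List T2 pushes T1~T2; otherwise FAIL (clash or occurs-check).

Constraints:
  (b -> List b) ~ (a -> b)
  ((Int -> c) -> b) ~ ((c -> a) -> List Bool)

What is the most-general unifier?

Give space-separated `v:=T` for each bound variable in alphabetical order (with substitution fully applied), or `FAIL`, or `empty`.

Answer: FAIL

Derivation:
step 1: unify (b -> List b) ~ (a -> b)  [subst: {-} | 1 pending]
  -> decompose arrow: push b~a, List b~b
step 2: unify b ~ a  [subst: {-} | 2 pending]
  bind b := a
step 3: unify List a ~ a  [subst: {b:=a} | 1 pending]
  occurs-check fail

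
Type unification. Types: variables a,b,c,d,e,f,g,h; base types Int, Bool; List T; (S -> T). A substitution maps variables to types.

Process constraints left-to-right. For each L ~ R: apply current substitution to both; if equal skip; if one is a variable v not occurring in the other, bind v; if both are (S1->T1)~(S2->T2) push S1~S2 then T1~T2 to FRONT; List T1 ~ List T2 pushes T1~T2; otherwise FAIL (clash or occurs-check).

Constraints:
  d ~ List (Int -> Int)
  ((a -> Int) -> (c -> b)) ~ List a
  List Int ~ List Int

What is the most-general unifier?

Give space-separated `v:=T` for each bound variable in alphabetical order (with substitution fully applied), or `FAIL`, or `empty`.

Answer: FAIL

Derivation:
step 1: unify d ~ List (Int -> Int)  [subst: {-} | 2 pending]
  bind d := List (Int -> Int)
step 2: unify ((a -> Int) -> (c -> b)) ~ List a  [subst: {d:=List (Int -> Int)} | 1 pending]
  clash: ((a -> Int) -> (c -> b)) vs List a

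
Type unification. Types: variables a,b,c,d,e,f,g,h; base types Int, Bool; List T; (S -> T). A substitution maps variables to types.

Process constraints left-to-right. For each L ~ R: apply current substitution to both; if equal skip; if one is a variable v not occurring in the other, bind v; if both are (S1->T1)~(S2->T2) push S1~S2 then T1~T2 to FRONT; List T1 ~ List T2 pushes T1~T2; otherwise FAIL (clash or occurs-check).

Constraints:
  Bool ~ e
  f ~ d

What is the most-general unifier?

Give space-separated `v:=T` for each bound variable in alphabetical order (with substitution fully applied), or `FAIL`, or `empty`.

step 1: unify Bool ~ e  [subst: {-} | 1 pending]
  bind e := Bool
step 2: unify f ~ d  [subst: {e:=Bool} | 0 pending]
  bind f := d

Answer: e:=Bool f:=d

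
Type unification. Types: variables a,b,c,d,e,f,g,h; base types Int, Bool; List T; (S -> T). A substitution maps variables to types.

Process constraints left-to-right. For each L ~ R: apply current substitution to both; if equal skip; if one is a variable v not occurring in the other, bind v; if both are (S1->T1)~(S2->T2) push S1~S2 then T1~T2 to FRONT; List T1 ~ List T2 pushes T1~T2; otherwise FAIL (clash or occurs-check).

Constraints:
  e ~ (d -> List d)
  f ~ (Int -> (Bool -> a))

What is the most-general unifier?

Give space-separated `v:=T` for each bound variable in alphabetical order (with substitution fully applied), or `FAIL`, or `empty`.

step 1: unify e ~ (d -> List d)  [subst: {-} | 1 pending]
  bind e := (d -> List d)
step 2: unify f ~ (Int -> (Bool -> a))  [subst: {e:=(d -> List d)} | 0 pending]
  bind f := (Int -> (Bool -> a))

Answer: e:=(d -> List d) f:=(Int -> (Bool -> a))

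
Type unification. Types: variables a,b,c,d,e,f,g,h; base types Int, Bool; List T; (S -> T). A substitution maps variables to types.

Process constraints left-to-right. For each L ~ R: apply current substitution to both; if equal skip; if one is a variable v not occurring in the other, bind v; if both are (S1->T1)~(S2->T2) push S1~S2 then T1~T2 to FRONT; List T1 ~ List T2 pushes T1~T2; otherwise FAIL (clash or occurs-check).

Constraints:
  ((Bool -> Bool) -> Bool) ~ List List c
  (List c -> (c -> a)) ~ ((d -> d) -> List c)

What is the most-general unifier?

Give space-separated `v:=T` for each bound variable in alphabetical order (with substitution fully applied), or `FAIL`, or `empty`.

step 1: unify ((Bool -> Bool) -> Bool) ~ List List c  [subst: {-} | 1 pending]
  clash: ((Bool -> Bool) -> Bool) vs List List c

Answer: FAIL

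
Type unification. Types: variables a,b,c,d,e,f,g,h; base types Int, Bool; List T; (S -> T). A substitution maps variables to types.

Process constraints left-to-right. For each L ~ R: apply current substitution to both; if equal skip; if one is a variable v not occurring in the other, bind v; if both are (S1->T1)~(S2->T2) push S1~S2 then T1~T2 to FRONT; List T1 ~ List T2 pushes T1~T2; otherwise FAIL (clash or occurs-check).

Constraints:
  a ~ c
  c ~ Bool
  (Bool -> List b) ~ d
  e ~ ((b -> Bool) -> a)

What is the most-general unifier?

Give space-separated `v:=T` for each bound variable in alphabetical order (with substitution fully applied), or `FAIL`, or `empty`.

Answer: a:=Bool c:=Bool d:=(Bool -> List b) e:=((b -> Bool) -> Bool)

Derivation:
step 1: unify a ~ c  [subst: {-} | 3 pending]
  bind a := c
step 2: unify c ~ Bool  [subst: {a:=c} | 2 pending]
  bind c := Bool
step 3: unify (Bool -> List b) ~ d  [subst: {a:=c, c:=Bool} | 1 pending]
  bind d := (Bool -> List b)
step 4: unify e ~ ((b -> Bool) -> Bool)  [subst: {a:=c, c:=Bool, d:=(Bool -> List b)} | 0 pending]
  bind e := ((b -> Bool) -> Bool)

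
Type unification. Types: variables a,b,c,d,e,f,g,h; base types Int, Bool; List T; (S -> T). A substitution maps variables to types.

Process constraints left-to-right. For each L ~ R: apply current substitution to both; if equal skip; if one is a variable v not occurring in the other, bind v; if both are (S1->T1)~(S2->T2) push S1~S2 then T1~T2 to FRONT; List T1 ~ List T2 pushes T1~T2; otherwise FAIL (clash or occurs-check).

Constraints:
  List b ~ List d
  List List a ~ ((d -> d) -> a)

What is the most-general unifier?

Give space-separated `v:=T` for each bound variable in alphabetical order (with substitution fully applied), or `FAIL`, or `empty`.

step 1: unify List b ~ List d  [subst: {-} | 1 pending]
  -> decompose List: push b~d
step 2: unify b ~ d  [subst: {-} | 1 pending]
  bind b := d
step 3: unify List List a ~ ((d -> d) -> a)  [subst: {b:=d} | 0 pending]
  clash: List List a vs ((d -> d) -> a)

Answer: FAIL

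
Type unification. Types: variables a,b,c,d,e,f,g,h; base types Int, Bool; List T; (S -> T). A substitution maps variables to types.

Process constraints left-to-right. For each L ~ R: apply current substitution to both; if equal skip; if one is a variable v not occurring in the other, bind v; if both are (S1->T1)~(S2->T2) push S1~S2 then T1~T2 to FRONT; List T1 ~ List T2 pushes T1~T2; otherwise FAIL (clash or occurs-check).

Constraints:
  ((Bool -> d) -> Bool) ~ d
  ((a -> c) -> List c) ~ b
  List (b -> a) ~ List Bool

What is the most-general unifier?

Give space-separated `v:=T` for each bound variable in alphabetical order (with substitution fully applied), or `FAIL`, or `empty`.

step 1: unify ((Bool -> d) -> Bool) ~ d  [subst: {-} | 2 pending]
  occurs-check fail

Answer: FAIL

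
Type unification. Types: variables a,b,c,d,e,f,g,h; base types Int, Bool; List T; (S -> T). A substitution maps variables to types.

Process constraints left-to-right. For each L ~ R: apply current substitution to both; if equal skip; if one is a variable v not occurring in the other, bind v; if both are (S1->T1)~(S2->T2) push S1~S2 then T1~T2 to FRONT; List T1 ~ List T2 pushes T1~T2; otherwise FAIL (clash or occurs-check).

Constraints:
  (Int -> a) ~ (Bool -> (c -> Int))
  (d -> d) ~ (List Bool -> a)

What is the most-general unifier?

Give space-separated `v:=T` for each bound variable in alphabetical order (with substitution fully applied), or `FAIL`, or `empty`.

Answer: FAIL

Derivation:
step 1: unify (Int -> a) ~ (Bool -> (c -> Int))  [subst: {-} | 1 pending]
  -> decompose arrow: push Int~Bool, a~(c -> Int)
step 2: unify Int ~ Bool  [subst: {-} | 2 pending]
  clash: Int vs Bool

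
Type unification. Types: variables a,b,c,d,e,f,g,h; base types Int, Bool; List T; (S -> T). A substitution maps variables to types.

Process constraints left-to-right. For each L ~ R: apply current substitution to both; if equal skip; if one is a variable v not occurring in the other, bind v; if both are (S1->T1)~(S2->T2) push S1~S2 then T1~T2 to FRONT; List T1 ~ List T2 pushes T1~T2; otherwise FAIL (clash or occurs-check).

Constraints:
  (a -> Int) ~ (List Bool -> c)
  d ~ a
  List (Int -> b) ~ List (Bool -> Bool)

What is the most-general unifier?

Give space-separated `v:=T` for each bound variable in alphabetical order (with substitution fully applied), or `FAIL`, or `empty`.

Answer: FAIL

Derivation:
step 1: unify (a -> Int) ~ (List Bool -> c)  [subst: {-} | 2 pending]
  -> decompose arrow: push a~List Bool, Int~c
step 2: unify a ~ List Bool  [subst: {-} | 3 pending]
  bind a := List Bool
step 3: unify Int ~ c  [subst: {a:=List Bool} | 2 pending]
  bind c := Int
step 4: unify d ~ List Bool  [subst: {a:=List Bool, c:=Int} | 1 pending]
  bind d := List Bool
step 5: unify List (Int -> b) ~ List (Bool -> Bool)  [subst: {a:=List Bool, c:=Int, d:=List Bool} | 0 pending]
  -> decompose List: push (Int -> b)~(Bool -> Bool)
step 6: unify (Int -> b) ~ (Bool -> Bool)  [subst: {a:=List Bool, c:=Int, d:=List Bool} | 0 pending]
  -> decompose arrow: push Int~Bool, b~Bool
step 7: unify Int ~ Bool  [subst: {a:=List Bool, c:=Int, d:=List Bool} | 1 pending]
  clash: Int vs Bool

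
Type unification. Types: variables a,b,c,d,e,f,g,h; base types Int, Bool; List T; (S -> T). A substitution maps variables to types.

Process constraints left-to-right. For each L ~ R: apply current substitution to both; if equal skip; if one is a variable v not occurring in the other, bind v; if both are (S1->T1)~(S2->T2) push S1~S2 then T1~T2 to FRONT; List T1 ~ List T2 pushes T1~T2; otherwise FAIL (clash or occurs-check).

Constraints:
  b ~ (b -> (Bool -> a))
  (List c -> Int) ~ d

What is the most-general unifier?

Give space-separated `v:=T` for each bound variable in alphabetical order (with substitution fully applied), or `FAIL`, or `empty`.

Answer: FAIL

Derivation:
step 1: unify b ~ (b -> (Bool -> a))  [subst: {-} | 1 pending]
  occurs-check fail: b in (b -> (Bool -> a))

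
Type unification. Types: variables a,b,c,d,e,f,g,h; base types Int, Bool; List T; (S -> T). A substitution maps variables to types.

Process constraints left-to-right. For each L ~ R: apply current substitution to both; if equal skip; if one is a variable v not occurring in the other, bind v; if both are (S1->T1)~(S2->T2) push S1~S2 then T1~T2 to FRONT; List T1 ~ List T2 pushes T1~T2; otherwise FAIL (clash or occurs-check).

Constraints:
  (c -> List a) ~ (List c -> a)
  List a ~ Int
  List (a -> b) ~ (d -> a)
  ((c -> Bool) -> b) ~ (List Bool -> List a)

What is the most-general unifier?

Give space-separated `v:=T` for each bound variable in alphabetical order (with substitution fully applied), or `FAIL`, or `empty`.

step 1: unify (c -> List a) ~ (List c -> a)  [subst: {-} | 3 pending]
  -> decompose arrow: push c~List c, List a~a
step 2: unify c ~ List c  [subst: {-} | 4 pending]
  occurs-check fail: c in List c

Answer: FAIL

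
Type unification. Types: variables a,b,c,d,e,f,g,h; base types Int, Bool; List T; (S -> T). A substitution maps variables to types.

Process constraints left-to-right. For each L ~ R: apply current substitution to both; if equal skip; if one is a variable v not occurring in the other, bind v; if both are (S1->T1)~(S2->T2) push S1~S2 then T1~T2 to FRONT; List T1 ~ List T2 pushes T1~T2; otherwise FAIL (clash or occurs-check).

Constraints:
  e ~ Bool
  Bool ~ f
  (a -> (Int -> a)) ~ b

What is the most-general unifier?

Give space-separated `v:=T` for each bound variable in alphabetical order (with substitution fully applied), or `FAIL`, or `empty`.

Answer: b:=(a -> (Int -> a)) e:=Bool f:=Bool

Derivation:
step 1: unify e ~ Bool  [subst: {-} | 2 pending]
  bind e := Bool
step 2: unify Bool ~ f  [subst: {e:=Bool} | 1 pending]
  bind f := Bool
step 3: unify (a -> (Int -> a)) ~ b  [subst: {e:=Bool, f:=Bool} | 0 pending]
  bind b := (a -> (Int -> a))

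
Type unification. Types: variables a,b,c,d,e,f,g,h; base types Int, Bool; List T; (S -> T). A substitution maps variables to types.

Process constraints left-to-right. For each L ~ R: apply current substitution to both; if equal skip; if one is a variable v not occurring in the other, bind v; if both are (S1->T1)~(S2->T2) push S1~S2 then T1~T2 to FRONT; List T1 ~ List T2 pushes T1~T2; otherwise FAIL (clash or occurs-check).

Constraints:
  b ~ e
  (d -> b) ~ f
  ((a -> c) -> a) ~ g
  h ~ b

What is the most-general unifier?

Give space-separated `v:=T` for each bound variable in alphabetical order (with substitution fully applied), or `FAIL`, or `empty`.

step 1: unify b ~ e  [subst: {-} | 3 pending]
  bind b := e
step 2: unify (d -> e) ~ f  [subst: {b:=e} | 2 pending]
  bind f := (d -> e)
step 3: unify ((a -> c) -> a) ~ g  [subst: {b:=e, f:=(d -> e)} | 1 pending]
  bind g := ((a -> c) -> a)
step 4: unify h ~ e  [subst: {b:=e, f:=(d -> e), g:=((a -> c) -> a)} | 0 pending]
  bind h := e

Answer: b:=e f:=(d -> e) g:=((a -> c) -> a) h:=e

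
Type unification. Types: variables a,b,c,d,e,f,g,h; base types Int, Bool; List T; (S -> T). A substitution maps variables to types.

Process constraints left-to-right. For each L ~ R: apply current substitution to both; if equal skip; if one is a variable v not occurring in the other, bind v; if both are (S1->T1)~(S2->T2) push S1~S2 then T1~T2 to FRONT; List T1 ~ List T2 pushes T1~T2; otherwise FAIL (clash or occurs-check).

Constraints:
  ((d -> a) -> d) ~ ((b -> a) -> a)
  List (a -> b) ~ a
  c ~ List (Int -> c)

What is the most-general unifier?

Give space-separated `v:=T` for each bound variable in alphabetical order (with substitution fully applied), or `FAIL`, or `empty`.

step 1: unify ((d -> a) -> d) ~ ((b -> a) -> a)  [subst: {-} | 2 pending]
  -> decompose arrow: push (d -> a)~(b -> a), d~a
step 2: unify (d -> a) ~ (b -> a)  [subst: {-} | 3 pending]
  -> decompose arrow: push d~b, a~a
step 3: unify d ~ b  [subst: {-} | 4 pending]
  bind d := b
step 4: unify a ~ a  [subst: {d:=b} | 3 pending]
  -> identical, skip
step 5: unify b ~ a  [subst: {d:=b} | 2 pending]
  bind b := a
step 6: unify List (a -> a) ~ a  [subst: {d:=b, b:=a} | 1 pending]
  occurs-check fail

Answer: FAIL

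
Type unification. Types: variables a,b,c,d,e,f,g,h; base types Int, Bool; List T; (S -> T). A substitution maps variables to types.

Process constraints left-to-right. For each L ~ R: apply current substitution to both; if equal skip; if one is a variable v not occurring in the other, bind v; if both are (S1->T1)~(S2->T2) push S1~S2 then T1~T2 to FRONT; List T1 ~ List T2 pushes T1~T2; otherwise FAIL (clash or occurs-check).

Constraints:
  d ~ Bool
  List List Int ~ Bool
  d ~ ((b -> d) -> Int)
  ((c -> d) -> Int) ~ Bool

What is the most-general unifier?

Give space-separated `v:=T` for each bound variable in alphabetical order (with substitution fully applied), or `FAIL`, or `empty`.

Answer: FAIL

Derivation:
step 1: unify d ~ Bool  [subst: {-} | 3 pending]
  bind d := Bool
step 2: unify List List Int ~ Bool  [subst: {d:=Bool} | 2 pending]
  clash: List List Int vs Bool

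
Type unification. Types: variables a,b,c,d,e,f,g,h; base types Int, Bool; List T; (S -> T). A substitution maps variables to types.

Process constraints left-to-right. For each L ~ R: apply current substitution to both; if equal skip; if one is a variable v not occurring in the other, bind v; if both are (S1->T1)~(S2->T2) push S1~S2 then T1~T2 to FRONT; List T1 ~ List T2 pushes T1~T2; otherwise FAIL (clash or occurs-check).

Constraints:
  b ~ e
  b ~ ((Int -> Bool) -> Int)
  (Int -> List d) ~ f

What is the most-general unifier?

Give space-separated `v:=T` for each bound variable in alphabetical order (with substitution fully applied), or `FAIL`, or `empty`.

Answer: b:=((Int -> Bool) -> Int) e:=((Int -> Bool) -> Int) f:=(Int -> List d)

Derivation:
step 1: unify b ~ e  [subst: {-} | 2 pending]
  bind b := e
step 2: unify e ~ ((Int -> Bool) -> Int)  [subst: {b:=e} | 1 pending]
  bind e := ((Int -> Bool) -> Int)
step 3: unify (Int -> List d) ~ f  [subst: {b:=e, e:=((Int -> Bool) -> Int)} | 0 pending]
  bind f := (Int -> List d)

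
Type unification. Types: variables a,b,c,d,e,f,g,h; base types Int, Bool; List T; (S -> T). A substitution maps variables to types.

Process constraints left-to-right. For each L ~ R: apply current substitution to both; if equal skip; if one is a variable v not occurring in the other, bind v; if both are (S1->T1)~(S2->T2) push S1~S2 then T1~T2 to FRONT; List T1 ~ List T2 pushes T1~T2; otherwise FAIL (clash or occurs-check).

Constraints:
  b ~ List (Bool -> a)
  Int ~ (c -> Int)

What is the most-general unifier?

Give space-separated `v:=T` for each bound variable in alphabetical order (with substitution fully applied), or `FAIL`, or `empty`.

step 1: unify b ~ List (Bool -> a)  [subst: {-} | 1 pending]
  bind b := List (Bool -> a)
step 2: unify Int ~ (c -> Int)  [subst: {b:=List (Bool -> a)} | 0 pending]
  clash: Int vs (c -> Int)

Answer: FAIL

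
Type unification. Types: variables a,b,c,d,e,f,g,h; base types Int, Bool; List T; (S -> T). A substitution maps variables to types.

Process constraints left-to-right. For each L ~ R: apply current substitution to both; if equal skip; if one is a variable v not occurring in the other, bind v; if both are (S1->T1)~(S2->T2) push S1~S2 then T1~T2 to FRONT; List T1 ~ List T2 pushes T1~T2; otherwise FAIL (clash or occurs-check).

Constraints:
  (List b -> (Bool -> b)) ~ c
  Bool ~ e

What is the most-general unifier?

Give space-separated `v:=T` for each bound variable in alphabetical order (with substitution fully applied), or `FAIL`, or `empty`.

Answer: c:=(List b -> (Bool -> b)) e:=Bool

Derivation:
step 1: unify (List b -> (Bool -> b)) ~ c  [subst: {-} | 1 pending]
  bind c := (List b -> (Bool -> b))
step 2: unify Bool ~ e  [subst: {c:=(List b -> (Bool -> b))} | 0 pending]
  bind e := Bool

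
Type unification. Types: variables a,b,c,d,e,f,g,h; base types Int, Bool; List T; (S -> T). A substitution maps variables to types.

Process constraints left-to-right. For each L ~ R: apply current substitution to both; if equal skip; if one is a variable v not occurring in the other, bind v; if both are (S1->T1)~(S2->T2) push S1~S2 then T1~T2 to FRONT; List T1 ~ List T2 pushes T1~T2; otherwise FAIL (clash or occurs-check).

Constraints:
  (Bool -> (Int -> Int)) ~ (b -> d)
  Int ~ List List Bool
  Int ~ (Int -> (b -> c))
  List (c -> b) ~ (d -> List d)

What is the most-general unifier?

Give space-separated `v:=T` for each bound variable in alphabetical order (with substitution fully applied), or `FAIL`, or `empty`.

Answer: FAIL

Derivation:
step 1: unify (Bool -> (Int -> Int)) ~ (b -> d)  [subst: {-} | 3 pending]
  -> decompose arrow: push Bool~b, (Int -> Int)~d
step 2: unify Bool ~ b  [subst: {-} | 4 pending]
  bind b := Bool
step 3: unify (Int -> Int) ~ d  [subst: {b:=Bool} | 3 pending]
  bind d := (Int -> Int)
step 4: unify Int ~ List List Bool  [subst: {b:=Bool, d:=(Int -> Int)} | 2 pending]
  clash: Int vs List List Bool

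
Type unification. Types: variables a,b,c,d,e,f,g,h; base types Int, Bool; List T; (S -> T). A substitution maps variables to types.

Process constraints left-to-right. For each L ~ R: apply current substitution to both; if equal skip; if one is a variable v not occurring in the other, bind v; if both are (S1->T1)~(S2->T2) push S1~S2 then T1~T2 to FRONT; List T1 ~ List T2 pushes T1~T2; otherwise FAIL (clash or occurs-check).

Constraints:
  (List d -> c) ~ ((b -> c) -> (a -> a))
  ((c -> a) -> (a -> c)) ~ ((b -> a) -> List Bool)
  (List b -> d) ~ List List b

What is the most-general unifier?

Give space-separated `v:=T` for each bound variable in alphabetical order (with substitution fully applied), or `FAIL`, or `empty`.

Answer: FAIL

Derivation:
step 1: unify (List d -> c) ~ ((b -> c) -> (a -> a))  [subst: {-} | 2 pending]
  -> decompose arrow: push List d~(b -> c), c~(a -> a)
step 2: unify List d ~ (b -> c)  [subst: {-} | 3 pending]
  clash: List d vs (b -> c)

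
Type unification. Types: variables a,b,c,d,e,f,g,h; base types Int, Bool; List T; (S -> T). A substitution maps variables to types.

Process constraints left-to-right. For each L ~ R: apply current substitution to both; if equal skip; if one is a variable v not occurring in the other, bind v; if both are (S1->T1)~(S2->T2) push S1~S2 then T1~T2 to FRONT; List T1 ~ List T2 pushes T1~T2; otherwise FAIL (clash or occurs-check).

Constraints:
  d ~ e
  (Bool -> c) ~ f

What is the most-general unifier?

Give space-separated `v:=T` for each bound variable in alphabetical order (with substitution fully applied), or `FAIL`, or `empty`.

Answer: d:=e f:=(Bool -> c)

Derivation:
step 1: unify d ~ e  [subst: {-} | 1 pending]
  bind d := e
step 2: unify (Bool -> c) ~ f  [subst: {d:=e} | 0 pending]
  bind f := (Bool -> c)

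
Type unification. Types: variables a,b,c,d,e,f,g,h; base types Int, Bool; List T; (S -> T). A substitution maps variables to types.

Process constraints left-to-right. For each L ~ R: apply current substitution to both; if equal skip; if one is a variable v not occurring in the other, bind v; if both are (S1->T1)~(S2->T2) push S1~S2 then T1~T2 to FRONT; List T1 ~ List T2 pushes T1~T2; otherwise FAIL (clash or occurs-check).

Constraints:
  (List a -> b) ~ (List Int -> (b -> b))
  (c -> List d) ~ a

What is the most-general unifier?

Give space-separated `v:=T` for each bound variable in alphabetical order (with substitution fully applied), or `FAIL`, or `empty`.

step 1: unify (List a -> b) ~ (List Int -> (b -> b))  [subst: {-} | 1 pending]
  -> decompose arrow: push List a~List Int, b~(b -> b)
step 2: unify List a ~ List Int  [subst: {-} | 2 pending]
  -> decompose List: push a~Int
step 3: unify a ~ Int  [subst: {-} | 2 pending]
  bind a := Int
step 4: unify b ~ (b -> b)  [subst: {a:=Int} | 1 pending]
  occurs-check fail: b in (b -> b)

Answer: FAIL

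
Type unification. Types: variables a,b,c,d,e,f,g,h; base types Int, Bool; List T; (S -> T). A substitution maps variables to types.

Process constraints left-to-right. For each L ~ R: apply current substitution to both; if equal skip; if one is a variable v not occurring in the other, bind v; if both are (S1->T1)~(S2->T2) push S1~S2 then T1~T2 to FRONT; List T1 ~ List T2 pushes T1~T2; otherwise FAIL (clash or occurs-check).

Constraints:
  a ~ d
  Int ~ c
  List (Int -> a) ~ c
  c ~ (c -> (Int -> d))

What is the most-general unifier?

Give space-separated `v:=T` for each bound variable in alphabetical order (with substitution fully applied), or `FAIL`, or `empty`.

Answer: FAIL

Derivation:
step 1: unify a ~ d  [subst: {-} | 3 pending]
  bind a := d
step 2: unify Int ~ c  [subst: {a:=d} | 2 pending]
  bind c := Int
step 3: unify List (Int -> d) ~ Int  [subst: {a:=d, c:=Int} | 1 pending]
  clash: List (Int -> d) vs Int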